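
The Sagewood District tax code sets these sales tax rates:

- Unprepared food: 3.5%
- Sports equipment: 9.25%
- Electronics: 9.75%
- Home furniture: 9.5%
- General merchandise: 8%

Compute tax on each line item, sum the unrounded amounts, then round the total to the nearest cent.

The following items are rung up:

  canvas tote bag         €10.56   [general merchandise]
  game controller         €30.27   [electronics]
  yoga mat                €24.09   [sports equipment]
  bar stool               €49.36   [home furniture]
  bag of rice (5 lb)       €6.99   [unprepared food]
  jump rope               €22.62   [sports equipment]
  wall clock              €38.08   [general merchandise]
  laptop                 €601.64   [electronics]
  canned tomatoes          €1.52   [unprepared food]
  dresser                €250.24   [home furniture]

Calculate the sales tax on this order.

€98.58

Canvas tote bag €10.56: general merchandise → 8% → €0.8448
Game controller €30.27: electronics → 9.75% → €2.951325
Yoga mat €24.09: sports equipment → 9.25% → €2.228325
Bar stool €49.36: home furniture → 9.5% → €4.6892
Bag of rice (5 lb) €6.99: unprepared food → 3.5% → €0.24465
Jump rope €22.62: sports equipment → 9.25% → €2.09235
Wall clock €38.08: general merchandise → 8% → €3.0464
Laptop €601.64: electronics → 9.75% → €58.6599
Canned tomatoes €1.52: unprepared food → 3.5% → €0.0532
Dresser €250.24: home furniture → 9.5% → €23.7728
Unrounded tax sum = €98.58295 → €98.58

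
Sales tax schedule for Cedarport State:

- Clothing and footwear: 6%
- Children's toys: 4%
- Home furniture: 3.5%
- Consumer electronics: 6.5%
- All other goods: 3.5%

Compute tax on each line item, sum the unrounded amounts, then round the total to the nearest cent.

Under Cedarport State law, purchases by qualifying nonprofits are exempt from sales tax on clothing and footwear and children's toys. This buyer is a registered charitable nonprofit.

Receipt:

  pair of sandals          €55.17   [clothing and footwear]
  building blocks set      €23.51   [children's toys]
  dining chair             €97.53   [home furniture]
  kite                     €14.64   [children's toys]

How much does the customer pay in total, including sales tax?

€194.26

Pair of sandals €55.17: clothing and footwear, buyer-exempt → 0% → €0.00
Building blocks set €23.51: children's toys, buyer-exempt → 0% → €0.00
Dining chair €97.53: home furniture → 3.5% → €3.41355
Kite €14.64: children's toys, buyer-exempt → 0% → €0.00
Subtotal = €190.85; unrounded tax = €3.41355 → €3.41; total due = €194.26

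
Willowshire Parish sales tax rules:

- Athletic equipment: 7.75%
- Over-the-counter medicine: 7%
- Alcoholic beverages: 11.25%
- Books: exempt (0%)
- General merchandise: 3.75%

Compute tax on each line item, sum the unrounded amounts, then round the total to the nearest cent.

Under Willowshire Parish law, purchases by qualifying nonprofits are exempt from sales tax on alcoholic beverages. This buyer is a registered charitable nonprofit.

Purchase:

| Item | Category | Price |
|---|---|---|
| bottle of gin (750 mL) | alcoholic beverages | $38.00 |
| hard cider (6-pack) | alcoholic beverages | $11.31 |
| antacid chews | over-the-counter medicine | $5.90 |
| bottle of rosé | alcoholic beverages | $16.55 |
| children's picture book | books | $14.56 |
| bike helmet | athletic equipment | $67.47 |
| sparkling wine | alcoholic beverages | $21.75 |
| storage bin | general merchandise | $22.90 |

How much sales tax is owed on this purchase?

Bottle of gin (750 mL) $38.00: alcoholic beverages, buyer-exempt → 0% → $0.00
Hard cider (6-pack) $11.31: alcoholic beverages, buyer-exempt → 0% → $0.00
Antacid chews $5.90: over-the-counter medicine → 7% → $0.413
Bottle of rosé $16.55: alcoholic beverages, buyer-exempt → 0% → $0.00
Children's picture book $14.56: books → 0% → $0.00
Bike helmet $67.47: athletic equipment → 7.75% → $5.228925
Sparkling wine $21.75: alcoholic beverages, buyer-exempt → 0% → $0.00
Storage bin $22.90: general merchandise → 3.75% → $0.85875
Unrounded tax sum = $6.500675 → $6.50

$6.50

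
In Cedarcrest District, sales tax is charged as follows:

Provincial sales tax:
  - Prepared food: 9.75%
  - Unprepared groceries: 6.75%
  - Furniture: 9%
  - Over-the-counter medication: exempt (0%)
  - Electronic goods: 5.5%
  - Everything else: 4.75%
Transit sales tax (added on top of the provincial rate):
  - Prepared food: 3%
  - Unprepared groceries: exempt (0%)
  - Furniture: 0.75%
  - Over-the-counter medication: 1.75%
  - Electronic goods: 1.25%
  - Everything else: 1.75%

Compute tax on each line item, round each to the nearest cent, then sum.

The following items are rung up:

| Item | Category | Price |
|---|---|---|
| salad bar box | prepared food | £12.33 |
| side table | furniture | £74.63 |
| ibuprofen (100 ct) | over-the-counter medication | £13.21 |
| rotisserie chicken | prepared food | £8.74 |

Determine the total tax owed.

Salad bar box £12.33: prepared food → 9.75% + 3% transit = 12.75% → £1.57
Side table £74.63: furniture → 9% + 0.75% transit = 9.75% → £7.28
Ibuprofen (100 ct) £13.21: over-the-counter medication → 0% + 1.75% transit = 1.75% → £0.23
Rotisserie chicken £8.74: prepared food → 9.75% + 3% transit = 12.75% → £1.11
Total tax = £1.57 + £7.28 + £0.23 + £1.11 = £10.19

£10.19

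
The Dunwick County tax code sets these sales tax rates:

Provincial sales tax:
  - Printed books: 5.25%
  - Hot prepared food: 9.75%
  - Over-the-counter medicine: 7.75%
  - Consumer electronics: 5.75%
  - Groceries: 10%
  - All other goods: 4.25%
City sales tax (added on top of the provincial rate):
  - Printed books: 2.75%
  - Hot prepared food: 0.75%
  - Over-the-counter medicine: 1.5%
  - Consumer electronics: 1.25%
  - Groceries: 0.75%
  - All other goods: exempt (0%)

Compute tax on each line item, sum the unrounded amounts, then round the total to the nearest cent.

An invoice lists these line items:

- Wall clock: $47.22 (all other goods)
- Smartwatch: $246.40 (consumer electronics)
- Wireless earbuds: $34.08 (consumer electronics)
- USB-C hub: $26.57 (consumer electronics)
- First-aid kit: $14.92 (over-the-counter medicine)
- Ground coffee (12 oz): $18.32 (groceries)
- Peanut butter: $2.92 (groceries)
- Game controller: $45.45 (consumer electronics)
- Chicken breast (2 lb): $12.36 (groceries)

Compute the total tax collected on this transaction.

$31.67

Wall clock $47.22: all other goods → 4.25% + 0% city = 4.25% → $2.00685
Smartwatch $246.40: consumer electronics → 5.75% + 1.25% city = 7% → $17.248
Wireless earbuds $34.08: consumer electronics → 5.75% + 1.25% city = 7% → $2.3856
USB-C hub $26.57: consumer electronics → 5.75% + 1.25% city = 7% → $1.8599
First-aid kit $14.92: over-the-counter medicine → 7.75% + 1.5% city = 9.25% → $1.3801
Ground coffee (12 oz) $18.32: groceries → 10% + 0.75% city = 10.75% → $1.9694
Peanut butter $2.92: groceries → 10% + 0.75% city = 10.75% → $0.3139
Game controller $45.45: consumer electronics → 5.75% + 1.25% city = 7% → $3.1815
Chicken breast (2 lb) $12.36: groceries → 10% + 0.75% city = 10.75% → $1.3287
Unrounded tax sum = $31.67395 → $31.67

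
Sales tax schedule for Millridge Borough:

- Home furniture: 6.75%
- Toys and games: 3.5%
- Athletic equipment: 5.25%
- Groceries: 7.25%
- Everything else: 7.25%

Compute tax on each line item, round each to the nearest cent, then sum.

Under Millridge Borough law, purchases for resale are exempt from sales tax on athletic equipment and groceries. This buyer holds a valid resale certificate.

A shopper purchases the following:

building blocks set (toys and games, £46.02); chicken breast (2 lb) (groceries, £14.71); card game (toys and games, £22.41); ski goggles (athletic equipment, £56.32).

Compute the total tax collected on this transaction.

£2.39

Building blocks set £46.02: toys and games → 3.5% → £1.61
Chicken breast (2 lb) £14.71: groceries, buyer-exempt → 0% → £0.00
Card game £22.41: toys and games → 3.5% → £0.78
Ski goggles £56.32: athletic equipment, buyer-exempt → 0% → £0.00
Total tax = £1.61 + £0.78 = £2.39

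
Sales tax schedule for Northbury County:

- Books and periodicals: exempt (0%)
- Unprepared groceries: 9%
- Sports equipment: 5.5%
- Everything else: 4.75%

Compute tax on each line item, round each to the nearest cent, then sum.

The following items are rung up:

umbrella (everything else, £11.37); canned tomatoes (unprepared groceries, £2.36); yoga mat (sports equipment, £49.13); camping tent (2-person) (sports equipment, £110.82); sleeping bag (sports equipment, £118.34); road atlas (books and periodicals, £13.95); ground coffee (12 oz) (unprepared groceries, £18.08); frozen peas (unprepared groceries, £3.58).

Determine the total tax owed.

Umbrella £11.37: everything else → 4.75% → £0.54
Canned tomatoes £2.36: unprepared groceries → 9% → £0.21
Yoga mat £49.13: sports equipment → 5.5% → £2.70
Camping tent (2-person) £110.82: sports equipment → 5.5% → £6.10
Sleeping bag £118.34: sports equipment → 5.5% → £6.51
Road atlas £13.95: books and periodicals → 0% → £0.00
Ground coffee (12 oz) £18.08: unprepared groceries → 9% → £1.63
Frozen peas £3.58: unprepared groceries → 9% → £0.32
Total tax = £0.54 + £0.21 + £2.70 + £6.10 + £6.51 + £1.63 + £0.32 = £18.01

£18.01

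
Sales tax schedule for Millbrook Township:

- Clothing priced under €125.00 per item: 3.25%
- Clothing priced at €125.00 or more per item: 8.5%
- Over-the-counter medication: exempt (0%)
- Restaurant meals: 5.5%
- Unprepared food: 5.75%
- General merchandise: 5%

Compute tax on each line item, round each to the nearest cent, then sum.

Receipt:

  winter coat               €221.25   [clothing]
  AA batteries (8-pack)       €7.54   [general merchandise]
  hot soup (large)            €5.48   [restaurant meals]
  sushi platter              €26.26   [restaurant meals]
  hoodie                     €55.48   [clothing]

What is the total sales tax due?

€22.73

Winter coat €221.25: clothing, €125.00 or more → 8.5% → €18.81
AA batteries (8-pack) €7.54: general merchandise → 5% → €0.38
Hot soup (large) €5.48: restaurant meals → 5.5% → €0.30
Sushi platter €26.26: restaurant meals → 5.5% → €1.44
Hoodie €55.48: clothing, under €125.00 → 3.25% → €1.80
Total tax = €18.81 + €0.38 + €0.30 + €1.44 + €1.80 = €22.73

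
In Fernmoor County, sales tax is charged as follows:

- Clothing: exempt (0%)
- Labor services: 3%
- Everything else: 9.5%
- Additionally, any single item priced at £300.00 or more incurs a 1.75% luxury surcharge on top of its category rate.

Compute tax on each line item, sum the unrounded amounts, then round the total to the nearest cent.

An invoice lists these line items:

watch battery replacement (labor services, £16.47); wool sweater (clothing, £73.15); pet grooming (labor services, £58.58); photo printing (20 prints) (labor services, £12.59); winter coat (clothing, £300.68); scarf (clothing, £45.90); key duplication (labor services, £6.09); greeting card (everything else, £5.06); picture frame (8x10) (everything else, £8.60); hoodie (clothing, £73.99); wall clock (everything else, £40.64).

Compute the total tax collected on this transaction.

£13.23

Watch battery replacement £16.47: labor services → 3% → £0.4941
Wool sweater £73.15: clothing → 0% → £0.00
Pet grooming £58.58: labor services → 3% → £1.7574
Photo printing (20 prints) £12.59: labor services → 3% → £0.3777
Winter coat £300.68: clothing → 0% + 1.75% surcharge = 1.75% → £5.2619
Scarf £45.90: clothing → 0% → £0.00
Key duplication £6.09: labor services → 3% → £0.1827
Greeting card £5.06: everything else → 9.5% → £0.4807
Picture frame (8x10) £8.60: everything else → 9.5% → £0.817
Hoodie £73.99: clothing → 0% → £0.00
Wall clock £40.64: everything else → 9.5% → £3.8608
Unrounded tax sum = £13.2323 → £13.23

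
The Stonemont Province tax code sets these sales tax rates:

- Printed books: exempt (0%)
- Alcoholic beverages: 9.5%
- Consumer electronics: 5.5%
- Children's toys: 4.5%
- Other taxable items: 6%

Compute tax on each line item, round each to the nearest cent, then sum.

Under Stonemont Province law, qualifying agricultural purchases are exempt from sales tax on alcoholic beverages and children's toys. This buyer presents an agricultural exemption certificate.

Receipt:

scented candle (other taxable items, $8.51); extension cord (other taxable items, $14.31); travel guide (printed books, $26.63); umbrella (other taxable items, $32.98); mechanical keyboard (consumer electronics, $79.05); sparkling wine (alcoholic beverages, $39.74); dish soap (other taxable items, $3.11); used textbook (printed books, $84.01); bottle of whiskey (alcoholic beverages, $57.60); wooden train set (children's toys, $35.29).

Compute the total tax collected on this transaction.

Scented candle $8.51: other taxable items → 6% → $0.51
Extension cord $14.31: other taxable items → 6% → $0.86
Travel guide $26.63: printed books → 0% → $0.00
Umbrella $32.98: other taxable items → 6% → $1.98
Mechanical keyboard $79.05: consumer electronics → 5.5% → $4.35
Sparkling wine $39.74: alcoholic beverages, buyer-exempt → 0% → $0.00
Dish soap $3.11: other taxable items → 6% → $0.19
Used textbook $84.01: printed books → 0% → $0.00
Bottle of whiskey $57.60: alcoholic beverages, buyer-exempt → 0% → $0.00
Wooden train set $35.29: children's toys, buyer-exempt → 0% → $0.00
Total tax = $0.51 + $0.86 + $1.98 + $4.35 + $0.19 = $7.89

$7.89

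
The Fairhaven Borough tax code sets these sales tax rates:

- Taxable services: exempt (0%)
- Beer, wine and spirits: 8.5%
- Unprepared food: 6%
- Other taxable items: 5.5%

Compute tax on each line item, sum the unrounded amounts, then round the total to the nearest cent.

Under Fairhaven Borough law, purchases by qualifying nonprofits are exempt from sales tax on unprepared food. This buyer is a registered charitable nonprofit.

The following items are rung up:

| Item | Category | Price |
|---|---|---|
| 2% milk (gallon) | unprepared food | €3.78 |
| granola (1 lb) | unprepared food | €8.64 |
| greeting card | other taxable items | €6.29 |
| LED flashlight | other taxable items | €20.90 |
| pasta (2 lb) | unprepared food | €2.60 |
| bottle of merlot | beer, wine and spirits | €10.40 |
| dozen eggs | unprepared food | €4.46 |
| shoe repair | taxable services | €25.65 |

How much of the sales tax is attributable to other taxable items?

Greeting card €6.29: other taxable items → 5.5% → €0.34595
LED flashlight €20.90: other taxable items → 5.5% → €1.1495
Tax on other taxable items: unrounded sum = €1.49545 → €1.50

€1.50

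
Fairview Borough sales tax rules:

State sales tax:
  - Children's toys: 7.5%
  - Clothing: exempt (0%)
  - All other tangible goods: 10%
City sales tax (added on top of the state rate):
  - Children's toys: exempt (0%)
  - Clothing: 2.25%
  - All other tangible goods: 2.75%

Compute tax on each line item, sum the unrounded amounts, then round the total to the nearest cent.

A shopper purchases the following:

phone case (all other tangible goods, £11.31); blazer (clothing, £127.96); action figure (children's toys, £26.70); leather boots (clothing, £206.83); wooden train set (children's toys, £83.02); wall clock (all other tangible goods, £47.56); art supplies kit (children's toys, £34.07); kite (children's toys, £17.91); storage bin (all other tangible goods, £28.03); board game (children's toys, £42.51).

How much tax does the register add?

£33.93

Phone case £11.31: all other tangible goods → 10% + 2.75% city = 12.75% → £1.442025
Blazer £127.96: clothing → 0% + 2.25% city = 2.25% → £2.8791
Action figure £26.70: children's toys → 7.5% + 0% city = 7.5% → £2.0025
Leather boots £206.83: clothing → 0% + 2.25% city = 2.25% → £4.653675
Wooden train set £83.02: children's toys → 7.5% + 0% city = 7.5% → £6.2265
Wall clock £47.56: all other tangible goods → 10% + 2.75% city = 12.75% → £6.0639
Art supplies kit £34.07: children's toys → 7.5% + 0% city = 7.5% → £2.55525
Kite £17.91: children's toys → 7.5% + 0% city = 7.5% → £1.34325
Storage bin £28.03: all other tangible goods → 10% + 2.75% city = 12.75% → £3.573825
Board game £42.51: children's toys → 7.5% + 0% city = 7.5% → £3.18825
Unrounded tax sum = £33.928275 → £33.93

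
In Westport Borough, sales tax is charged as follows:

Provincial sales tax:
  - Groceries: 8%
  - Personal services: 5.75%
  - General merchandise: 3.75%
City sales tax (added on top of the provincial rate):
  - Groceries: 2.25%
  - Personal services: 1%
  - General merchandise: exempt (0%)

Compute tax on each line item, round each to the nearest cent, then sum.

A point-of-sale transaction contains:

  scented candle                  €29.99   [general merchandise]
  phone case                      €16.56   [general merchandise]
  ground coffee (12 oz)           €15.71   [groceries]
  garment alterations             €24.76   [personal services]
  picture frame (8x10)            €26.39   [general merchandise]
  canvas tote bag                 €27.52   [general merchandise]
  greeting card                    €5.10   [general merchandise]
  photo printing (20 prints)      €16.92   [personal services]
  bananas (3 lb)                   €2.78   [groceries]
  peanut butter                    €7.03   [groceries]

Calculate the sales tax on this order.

Scented candle €29.99: general merchandise → 3.75% + 0% city = 3.75% → €1.12
Phone case €16.56: general merchandise → 3.75% + 0% city = 3.75% → €0.62
Ground coffee (12 oz) €15.71: groceries → 8% + 2.25% city = 10.25% → €1.61
Garment alterations €24.76: personal services → 5.75% + 1% city = 6.75% → €1.67
Picture frame (8x10) €26.39: general merchandise → 3.75% + 0% city = 3.75% → €0.99
Canvas tote bag €27.52: general merchandise → 3.75% + 0% city = 3.75% → €1.03
Greeting card €5.10: general merchandise → 3.75% + 0% city = 3.75% → €0.19
Photo printing (20 prints) €16.92: personal services → 5.75% + 1% city = 6.75% → €1.14
Bananas (3 lb) €2.78: groceries → 8% + 2.25% city = 10.25% → €0.28
Peanut butter €7.03: groceries → 8% + 2.25% city = 10.25% → €0.72
Total tax = €1.12 + €0.62 + €1.61 + €1.67 + €0.99 + €1.03 + €0.19 + €1.14 + €0.28 + €0.72 = €9.37

€9.37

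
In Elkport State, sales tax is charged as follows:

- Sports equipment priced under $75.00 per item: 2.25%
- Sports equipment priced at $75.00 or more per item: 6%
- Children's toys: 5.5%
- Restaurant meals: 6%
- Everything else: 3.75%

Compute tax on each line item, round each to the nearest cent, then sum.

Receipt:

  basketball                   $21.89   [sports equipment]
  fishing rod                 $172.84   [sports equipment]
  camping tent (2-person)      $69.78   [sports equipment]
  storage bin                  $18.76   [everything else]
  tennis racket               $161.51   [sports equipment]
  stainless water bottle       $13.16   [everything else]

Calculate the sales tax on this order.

Basketball $21.89: sports equipment, under $75.00 → 2.25% → $0.49
Fishing rod $172.84: sports equipment, $75.00 or more → 6% → $10.37
Camping tent (2-person) $69.78: sports equipment, under $75.00 → 2.25% → $1.57
Storage bin $18.76: everything else → 3.75% → $0.70
Tennis racket $161.51: sports equipment, $75.00 or more → 6% → $9.69
Stainless water bottle $13.16: everything else → 3.75% → $0.49
Total tax = $0.49 + $10.37 + $1.57 + $0.70 + $9.69 + $0.49 = $23.31

$23.31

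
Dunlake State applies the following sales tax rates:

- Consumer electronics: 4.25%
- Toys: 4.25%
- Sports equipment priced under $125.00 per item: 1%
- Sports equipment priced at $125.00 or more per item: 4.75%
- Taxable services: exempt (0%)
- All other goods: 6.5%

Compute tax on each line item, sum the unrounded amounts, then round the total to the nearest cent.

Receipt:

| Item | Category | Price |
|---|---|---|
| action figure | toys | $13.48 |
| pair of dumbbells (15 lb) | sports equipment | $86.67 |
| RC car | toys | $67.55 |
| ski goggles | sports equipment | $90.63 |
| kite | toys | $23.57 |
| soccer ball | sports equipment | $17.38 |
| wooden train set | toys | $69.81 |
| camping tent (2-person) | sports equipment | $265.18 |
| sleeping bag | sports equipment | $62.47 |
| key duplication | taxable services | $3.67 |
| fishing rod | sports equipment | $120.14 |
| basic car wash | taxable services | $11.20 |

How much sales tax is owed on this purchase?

$23.78

Action figure $13.48: toys → 4.25% → $0.5729
Pair of dumbbells (15 lb) $86.67: sports equipment, under $125.00 → 1% → $0.8667
RC car $67.55: toys → 4.25% → $2.870875
Ski goggles $90.63: sports equipment, under $125.00 → 1% → $0.9063
Kite $23.57: toys → 4.25% → $1.001725
Soccer ball $17.38: sports equipment, under $125.00 → 1% → $0.1738
Wooden train set $69.81: toys → 4.25% → $2.966925
Camping tent (2-person) $265.18: sports equipment, $125.00 or more → 4.75% → $12.59605
Sleeping bag $62.47: sports equipment, under $125.00 → 1% → $0.6247
Key duplication $3.67: taxable services → 0% → $0.00
Fishing rod $120.14: sports equipment, under $125.00 → 1% → $1.2014
Basic car wash $11.20: taxable services → 0% → $0.00
Unrounded tax sum = $23.781375 → $23.78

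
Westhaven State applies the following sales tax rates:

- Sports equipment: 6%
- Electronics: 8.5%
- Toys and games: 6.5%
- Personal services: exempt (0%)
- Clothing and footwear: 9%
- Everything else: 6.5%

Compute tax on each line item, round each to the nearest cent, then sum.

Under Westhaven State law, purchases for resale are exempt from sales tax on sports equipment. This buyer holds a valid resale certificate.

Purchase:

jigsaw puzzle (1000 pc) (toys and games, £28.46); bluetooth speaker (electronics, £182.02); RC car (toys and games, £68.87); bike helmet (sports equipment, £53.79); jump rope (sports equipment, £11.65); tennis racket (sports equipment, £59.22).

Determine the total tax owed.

Jigsaw puzzle (1000 pc) £28.46: toys and games → 6.5% → £1.85
Bluetooth speaker £182.02: electronics → 8.5% → £15.47
RC car £68.87: toys and games → 6.5% → £4.48
Bike helmet £53.79: sports equipment, buyer-exempt → 0% → £0.00
Jump rope £11.65: sports equipment, buyer-exempt → 0% → £0.00
Tennis racket £59.22: sports equipment, buyer-exempt → 0% → £0.00
Total tax = £1.85 + £15.47 + £4.48 = £21.80

£21.80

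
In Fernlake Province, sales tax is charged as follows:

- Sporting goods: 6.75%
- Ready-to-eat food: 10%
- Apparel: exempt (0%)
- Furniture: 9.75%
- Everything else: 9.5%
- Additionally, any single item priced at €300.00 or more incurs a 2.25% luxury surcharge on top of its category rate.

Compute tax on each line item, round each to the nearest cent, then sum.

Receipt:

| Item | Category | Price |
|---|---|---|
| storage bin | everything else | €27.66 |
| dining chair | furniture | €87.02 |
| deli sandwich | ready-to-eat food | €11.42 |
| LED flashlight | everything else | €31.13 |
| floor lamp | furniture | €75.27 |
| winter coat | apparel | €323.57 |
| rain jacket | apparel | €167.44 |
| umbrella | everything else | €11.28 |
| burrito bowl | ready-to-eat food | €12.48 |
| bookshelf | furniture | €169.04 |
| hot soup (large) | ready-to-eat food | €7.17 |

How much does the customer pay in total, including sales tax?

Storage bin €27.66: everything else → 9.5% → €2.63
Dining chair €87.02: furniture → 9.75% → €8.48
Deli sandwich €11.42: ready-to-eat food → 10% → €1.14
LED flashlight €31.13: everything else → 9.5% → €2.96
Floor lamp €75.27: furniture → 9.75% → €7.34
Winter coat €323.57: apparel → 0% + 2.25% surcharge = 2.25% → €7.28
Rain jacket €167.44: apparel → 0% → €0.00
Umbrella €11.28: everything else → 9.5% → €1.07
Burrito bowl €12.48: ready-to-eat food → 10% → €1.25
Bookshelf €169.04: furniture → 9.75% → €16.48
Hot soup (large) €7.17: ready-to-eat food → 10% → €0.72
Subtotal = €923.48; tax = €49.35; total due = €972.83

€972.83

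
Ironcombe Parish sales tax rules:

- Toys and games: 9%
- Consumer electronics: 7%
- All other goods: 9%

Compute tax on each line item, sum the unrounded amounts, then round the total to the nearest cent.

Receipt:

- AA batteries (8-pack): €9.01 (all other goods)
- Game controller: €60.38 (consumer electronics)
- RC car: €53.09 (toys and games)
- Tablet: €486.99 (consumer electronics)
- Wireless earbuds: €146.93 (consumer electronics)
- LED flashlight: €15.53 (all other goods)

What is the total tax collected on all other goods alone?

AA batteries (8-pack) €9.01: all other goods → 9% → €0.8109
LED flashlight €15.53: all other goods → 9% → €1.3977
Tax on all other goods: unrounded sum = €2.2086 → €2.21

€2.21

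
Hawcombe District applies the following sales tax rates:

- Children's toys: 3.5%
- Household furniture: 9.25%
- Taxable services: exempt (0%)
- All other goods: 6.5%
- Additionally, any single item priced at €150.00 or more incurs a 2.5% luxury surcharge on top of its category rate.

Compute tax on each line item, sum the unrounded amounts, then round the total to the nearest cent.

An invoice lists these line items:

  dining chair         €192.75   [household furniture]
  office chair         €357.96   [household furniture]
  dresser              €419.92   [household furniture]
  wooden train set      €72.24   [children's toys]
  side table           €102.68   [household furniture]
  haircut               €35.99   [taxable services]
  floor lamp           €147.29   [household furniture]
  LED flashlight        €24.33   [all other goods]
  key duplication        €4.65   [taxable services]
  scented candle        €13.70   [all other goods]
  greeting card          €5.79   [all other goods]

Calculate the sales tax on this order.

€142.55

Dining chair €192.75: household furniture → 9.25% + 2.5% surcharge = 11.75% → €22.648125
Office chair €357.96: household furniture → 9.25% + 2.5% surcharge = 11.75% → €42.0603
Dresser €419.92: household furniture → 9.25% + 2.5% surcharge = 11.75% → €49.3406
Wooden train set €72.24: children's toys → 3.5% → €2.5284
Side table €102.68: household furniture → 9.25% → €9.4979
Haircut €35.99: taxable services → 0% → €0.00
Floor lamp €147.29: household furniture → 9.25% → €13.624325
LED flashlight €24.33: all other goods → 6.5% → €1.58145
Key duplication €4.65: taxable services → 0% → €0.00
Scented candle €13.70: all other goods → 6.5% → €0.8905
Greeting card €5.79: all other goods → 6.5% → €0.37635
Unrounded tax sum = €142.54795 → €142.55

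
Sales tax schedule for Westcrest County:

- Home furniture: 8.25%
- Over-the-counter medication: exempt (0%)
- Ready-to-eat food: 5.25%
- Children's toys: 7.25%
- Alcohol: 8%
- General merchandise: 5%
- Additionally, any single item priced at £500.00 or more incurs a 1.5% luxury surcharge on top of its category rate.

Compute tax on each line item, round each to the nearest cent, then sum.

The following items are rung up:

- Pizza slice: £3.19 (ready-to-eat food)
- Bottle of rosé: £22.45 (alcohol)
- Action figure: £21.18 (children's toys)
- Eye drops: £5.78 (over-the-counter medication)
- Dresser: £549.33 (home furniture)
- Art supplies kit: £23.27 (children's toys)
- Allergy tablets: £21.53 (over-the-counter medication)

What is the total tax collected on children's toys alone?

Action figure £21.18: children's toys → 7.25% → £1.54
Art supplies kit £23.27: children's toys → 7.25% → £1.69
Tax on children's toys = £1.54 + £1.69 = £3.23

£3.23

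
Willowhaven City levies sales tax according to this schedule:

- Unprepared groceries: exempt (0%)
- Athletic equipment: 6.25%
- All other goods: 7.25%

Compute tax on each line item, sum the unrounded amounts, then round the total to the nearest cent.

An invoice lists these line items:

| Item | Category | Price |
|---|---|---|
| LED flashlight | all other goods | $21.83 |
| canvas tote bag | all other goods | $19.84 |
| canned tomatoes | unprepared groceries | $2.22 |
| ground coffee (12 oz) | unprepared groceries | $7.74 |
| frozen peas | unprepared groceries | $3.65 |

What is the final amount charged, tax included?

$58.30

LED flashlight $21.83: all other goods → 7.25% → $1.582675
Canvas tote bag $19.84: all other goods → 7.25% → $1.4384
Canned tomatoes $2.22: unprepared groceries → 0% → $0.00
Ground coffee (12 oz) $7.74: unprepared groceries → 0% → $0.00
Frozen peas $3.65: unprepared groceries → 0% → $0.00
Subtotal = $55.28; unrounded tax = $3.021075 → $3.02; total due = $58.30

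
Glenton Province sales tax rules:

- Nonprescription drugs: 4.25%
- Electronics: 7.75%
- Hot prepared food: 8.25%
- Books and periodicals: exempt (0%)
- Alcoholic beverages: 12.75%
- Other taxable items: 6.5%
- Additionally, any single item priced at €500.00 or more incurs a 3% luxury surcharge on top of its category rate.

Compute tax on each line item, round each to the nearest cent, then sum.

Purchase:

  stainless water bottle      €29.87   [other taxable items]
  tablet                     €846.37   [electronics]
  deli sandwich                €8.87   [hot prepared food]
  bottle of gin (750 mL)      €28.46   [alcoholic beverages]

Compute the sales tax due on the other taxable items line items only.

€1.94

Stainless water bottle €29.87: other taxable items → 6.5% → €1.94
Tax on other taxable items = €1.94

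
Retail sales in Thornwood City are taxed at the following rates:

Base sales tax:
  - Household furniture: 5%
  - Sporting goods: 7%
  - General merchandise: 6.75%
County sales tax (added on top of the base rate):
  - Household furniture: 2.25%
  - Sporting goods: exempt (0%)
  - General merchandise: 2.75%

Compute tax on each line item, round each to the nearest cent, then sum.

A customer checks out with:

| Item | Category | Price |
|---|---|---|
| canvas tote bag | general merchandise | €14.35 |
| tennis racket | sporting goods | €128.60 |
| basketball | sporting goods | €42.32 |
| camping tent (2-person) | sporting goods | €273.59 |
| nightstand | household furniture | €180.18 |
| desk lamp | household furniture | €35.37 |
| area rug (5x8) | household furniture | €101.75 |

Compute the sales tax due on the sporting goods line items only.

Tennis racket €128.60: sporting goods → 7% + 0% county = 7% → €9.00
Basketball €42.32: sporting goods → 7% + 0% county = 7% → €2.96
Camping tent (2-person) €273.59: sporting goods → 7% + 0% county = 7% → €19.15
Tax on sporting goods = €9.00 + €2.96 + €19.15 = €31.11

€31.11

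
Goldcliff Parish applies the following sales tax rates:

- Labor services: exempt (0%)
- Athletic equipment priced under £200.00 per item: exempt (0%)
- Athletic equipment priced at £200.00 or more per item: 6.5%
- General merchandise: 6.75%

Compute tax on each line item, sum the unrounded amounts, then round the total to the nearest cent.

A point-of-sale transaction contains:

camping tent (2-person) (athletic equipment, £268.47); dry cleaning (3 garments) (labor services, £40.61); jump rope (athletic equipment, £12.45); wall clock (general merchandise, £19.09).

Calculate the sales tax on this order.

Camping tent (2-person) £268.47: athletic equipment, £200.00 or more → 6.5% → £17.45055
Dry cleaning (3 garments) £40.61: labor services → 0% → £0.00
Jump rope £12.45: athletic equipment, under £200.00 → 0% → £0.00
Wall clock £19.09: general merchandise → 6.75% → £1.288575
Unrounded tax sum = £18.739125 → £18.74

£18.74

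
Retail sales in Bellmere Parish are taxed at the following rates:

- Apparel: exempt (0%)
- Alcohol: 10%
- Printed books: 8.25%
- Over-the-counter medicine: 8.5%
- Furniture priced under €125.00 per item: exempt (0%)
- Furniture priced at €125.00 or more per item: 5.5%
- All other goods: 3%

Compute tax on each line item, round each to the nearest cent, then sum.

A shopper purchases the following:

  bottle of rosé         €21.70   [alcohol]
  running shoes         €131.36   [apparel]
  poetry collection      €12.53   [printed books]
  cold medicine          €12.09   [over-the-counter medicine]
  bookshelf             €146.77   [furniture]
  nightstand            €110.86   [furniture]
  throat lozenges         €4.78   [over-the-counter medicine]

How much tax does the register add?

Bottle of rosé €21.70: alcohol → 10% → €2.17
Running shoes €131.36: apparel → 0% → €0.00
Poetry collection €12.53: printed books → 8.25% → €1.03
Cold medicine €12.09: over-the-counter medicine → 8.5% → €1.03
Bookshelf €146.77: furniture, €125.00 or more → 5.5% → €8.07
Nightstand €110.86: furniture, under €125.00 → 0% → €0.00
Throat lozenges €4.78: over-the-counter medicine → 8.5% → €0.41
Total tax = €2.17 + €1.03 + €1.03 + €8.07 + €0.41 = €12.71

€12.71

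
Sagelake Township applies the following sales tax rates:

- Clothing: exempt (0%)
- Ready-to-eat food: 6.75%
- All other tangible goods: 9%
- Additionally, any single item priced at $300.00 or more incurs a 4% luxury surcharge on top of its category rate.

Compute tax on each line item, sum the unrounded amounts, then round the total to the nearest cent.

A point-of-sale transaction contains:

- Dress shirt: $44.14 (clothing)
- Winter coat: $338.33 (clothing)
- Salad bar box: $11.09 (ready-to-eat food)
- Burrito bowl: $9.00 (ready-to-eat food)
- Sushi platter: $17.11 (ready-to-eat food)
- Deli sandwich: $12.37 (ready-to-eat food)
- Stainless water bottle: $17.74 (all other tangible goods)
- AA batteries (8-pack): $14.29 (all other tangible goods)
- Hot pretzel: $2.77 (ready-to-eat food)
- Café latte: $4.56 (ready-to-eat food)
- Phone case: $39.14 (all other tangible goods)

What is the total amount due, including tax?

Dress shirt $44.14: clothing → 0% → $0.00
Winter coat $338.33: clothing → 0% + 4% surcharge = 4% → $13.5332
Salad bar box $11.09: ready-to-eat food → 6.75% → $0.748575
Burrito bowl $9.00: ready-to-eat food → 6.75% → $0.6075
Sushi platter $17.11: ready-to-eat food → 6.75% → $1.154925
Deli sandwich $12.37: ready-to-eat food → 6.75% → $0.834975
Stainless water bottle $17.74: all other tangible goods → 9% → $1.5966
AA batteries (8-pack) $14.29: all other tangible goods → 9% → $1.2861
Hot pretzel $2.77: ready-to-eat food → 6.75% → $0.186975
Café latte $4.56: ready-to-eat food → 6.75% → $0.3078
Phone case $39.14: all other tangible goods → 9% → $3.5226
Subtotal = $510.54; unrounded tax = $23.77925 → $23.78; total due = $534.32

$534.32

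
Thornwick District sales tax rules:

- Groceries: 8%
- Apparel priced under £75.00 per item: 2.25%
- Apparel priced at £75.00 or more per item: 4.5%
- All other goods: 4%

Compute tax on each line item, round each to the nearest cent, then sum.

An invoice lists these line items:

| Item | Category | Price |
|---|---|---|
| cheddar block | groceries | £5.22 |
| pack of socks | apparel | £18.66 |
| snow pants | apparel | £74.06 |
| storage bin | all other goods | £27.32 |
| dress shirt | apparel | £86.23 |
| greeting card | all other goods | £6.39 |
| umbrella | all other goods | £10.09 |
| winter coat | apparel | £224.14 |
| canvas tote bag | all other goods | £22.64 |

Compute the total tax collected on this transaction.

Cheddar block £5.22: groceries → 8% → £0.42
Pack of socks £18.66: apparel, under £75.00 → 2.25% → £0.42
Snow pants £74.06: apparel, under £75.00 → 2.25% → £1.67
Storage bin £27.32: all other goods → 4% → £1.09
Dress shirt £86.23: apparel, £75.00 or more → 4.5% → £3.88
Greeting card £6.39: all other goods → 4% → £0.26
Umbrella £10.09: all other goods → 4% → £0.40
Winter coat £224.14: apparel, £75.00 or more → 4.5% → £10.09
Canvas tote bag £22.64: all other goods → 4% → £0.91
Total tax = £0.42 + £0.42 + £1.67 + £1.09 + £3.88 + £0.26 + £0.40 + £10.09 + £0.91 = £19.14

£19.14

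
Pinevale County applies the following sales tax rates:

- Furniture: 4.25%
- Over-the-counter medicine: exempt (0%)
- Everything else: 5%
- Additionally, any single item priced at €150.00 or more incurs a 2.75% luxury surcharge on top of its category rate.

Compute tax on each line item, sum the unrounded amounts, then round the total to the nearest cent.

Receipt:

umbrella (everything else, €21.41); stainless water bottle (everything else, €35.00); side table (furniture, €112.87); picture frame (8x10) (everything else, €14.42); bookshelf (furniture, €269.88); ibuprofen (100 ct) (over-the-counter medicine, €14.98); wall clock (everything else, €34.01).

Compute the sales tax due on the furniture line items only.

Side table €112.87: furniture → 4.25% → €4.796975
Bookshelf €269.88: furniture → 4.25% + 2.75% surcharge = 7% → €18.8916
Tax on furniture: unrounded sum = €23.688575 → €23.69

€23.69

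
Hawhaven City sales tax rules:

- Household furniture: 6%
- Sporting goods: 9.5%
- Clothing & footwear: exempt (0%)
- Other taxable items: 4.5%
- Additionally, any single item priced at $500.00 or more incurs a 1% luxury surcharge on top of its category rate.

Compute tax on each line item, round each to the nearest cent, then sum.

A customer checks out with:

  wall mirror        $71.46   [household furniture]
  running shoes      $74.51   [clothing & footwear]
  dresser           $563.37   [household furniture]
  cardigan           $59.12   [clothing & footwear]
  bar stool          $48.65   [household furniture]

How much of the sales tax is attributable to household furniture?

$46.65

Wall mirror $71.46: household furniture → 6% → $4.29
Dresser $563.37: household furniture → 6% + 1% surcharge = 7% → $39.44
Bar stool $48.65: household furniture → 6% → $2.92
Tax on household furniture = $4.29 + $39.44 + $2.92 = $46.65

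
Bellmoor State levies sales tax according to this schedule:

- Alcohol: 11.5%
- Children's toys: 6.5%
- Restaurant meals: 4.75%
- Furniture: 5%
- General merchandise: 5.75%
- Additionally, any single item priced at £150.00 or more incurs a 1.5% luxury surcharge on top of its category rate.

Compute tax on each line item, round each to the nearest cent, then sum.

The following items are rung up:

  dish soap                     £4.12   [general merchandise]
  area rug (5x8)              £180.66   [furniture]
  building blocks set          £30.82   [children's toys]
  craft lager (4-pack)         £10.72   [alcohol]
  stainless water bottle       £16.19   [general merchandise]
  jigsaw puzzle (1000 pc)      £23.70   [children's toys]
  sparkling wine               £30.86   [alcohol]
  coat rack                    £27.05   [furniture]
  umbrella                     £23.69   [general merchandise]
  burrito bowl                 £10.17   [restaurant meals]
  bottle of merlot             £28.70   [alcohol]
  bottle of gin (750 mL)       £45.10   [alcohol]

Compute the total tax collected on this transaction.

Dish soap £4.12: general merchandise → 5.75% → £0.24
Area rug (5x8) £180.66: furniture → 5% + 1.5% surcharge = 6.5% → £11.74
Building blocks set £30.82: children's toys → 6.5% → £2.00
Craft lager (4-pack) £10.72: alcohol → 11.5% → £1.23
Stainless water bottle £16.19: general merchandise → 5.75% → £0.93
Jigsaw puzzle (1000 pc) £23.70: children's toys → 6.5% → £1.54
Sparkling wine £30.86: alcohol → 11.5% → £3.55
Coat rack £27.05: furniture → 5% → £1.35
Umbrella £23.69: general merchandise → 5.75% → £1.36
Burrito bowl £10.17: restaurant meals → 4.75% → £0.48
Bottle of merlot £28.70: alcohol → 11.5% → £3.30
Bottle of gin (750 mL) £45.10: alcohol → 11.5% → £5.19
Total tax = £0.24 + £11.74 + £2.00 + £1.23 + £0.93 + £1.54 + £3.55 + £1.35 + £1.36 + £0.48 + £3.30 + £5.19 = £32.91

£32.91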